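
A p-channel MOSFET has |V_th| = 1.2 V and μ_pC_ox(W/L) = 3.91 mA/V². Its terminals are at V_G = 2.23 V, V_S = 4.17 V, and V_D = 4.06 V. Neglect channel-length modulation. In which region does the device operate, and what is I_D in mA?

Triode; I_D = 0.295 mA

V_SG = V_S − V_G = 4.17 − 2.23 = 1.94 V; V_SD = V_S − V_D = 4.17 − 4.06 = 0.11 V.
V_ov = V_SG − |V_th| = 1.94 − 1.2 = 0.74 V.
Since V_SD = 0.11 V < V_ov = 0.74 V, the device is in the triode region.
I_D = k_p [V_ov · V_SD − ½ V_SD²] = 3.91 × [0.74 × 0.11 − 0.5 × 0.11²] = 0.295 mA.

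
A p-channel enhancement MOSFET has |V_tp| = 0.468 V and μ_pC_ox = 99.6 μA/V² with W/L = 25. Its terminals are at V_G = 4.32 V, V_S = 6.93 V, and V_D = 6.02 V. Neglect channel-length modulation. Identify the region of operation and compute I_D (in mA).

V_SG = V_S − V_G = 6.93 − 4.32 = 2.61 V; V_SD = V_S − V_D = 6.93 − 6.02 = 0.91 V.
k_p = μ_pC_ox · (W/L) = 2.49 mA/V².
V_ov = V_SG − |V_tp| = 2.61 − 0.468 = 2.14 V.
Since V_SD = 0.91 V < V_ov = 2.14 V, the device is in the triode region.
I_D = k_p [V_ov · V_SD − ½ V_SD²] = 2.49 × [2.14 × 0.91 − 0.5 × 0.91²] = 3.82 mA.

Triode; I_D = 3.82 mA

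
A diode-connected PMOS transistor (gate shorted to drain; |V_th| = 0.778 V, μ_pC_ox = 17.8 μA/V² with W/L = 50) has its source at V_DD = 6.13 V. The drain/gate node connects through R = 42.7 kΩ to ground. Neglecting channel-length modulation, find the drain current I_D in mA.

With gate tied to drain, V_SG = V_SD ≥ V_SG − |V_th|, so the device is in saturation.
k_p = μ_pC_ox · (W/L) = 0.89 mA/V².
KCL at the drain: ½ k_p (V_SG − |V_th|)² = (V_DD − V_SG)/R.
Let x = V_SG − 0.778. Then 19 x² + x − 5.352 = 0, giving x = 0.505 V (positive root), so V_SG = 1.28 V.
I_D = (V_DD − V_SG)/R = (6.13 − 1.28) / 42.7 = 0.114 mA.

I_D = 0.114 mA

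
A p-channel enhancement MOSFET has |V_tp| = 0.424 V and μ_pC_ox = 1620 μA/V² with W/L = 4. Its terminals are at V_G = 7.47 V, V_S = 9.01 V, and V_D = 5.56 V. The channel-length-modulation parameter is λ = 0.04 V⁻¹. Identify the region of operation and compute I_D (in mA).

V_SG = V_S − V_G = 9.01 − 7.47 = 1.54 V; V_SD = V_S − V_D = 9.01 − 5.56 = 3.45 V.
k_p = μ_pC_ox · (W/L) = 6.48 mA/V².
V_ov = V_SG − |V_tp| = 1.54 − 0.424 = 1.12 V.
Since V_SD = 3.45 V ≥ V_ov = 1.12 V, the device is in saturation.
I_D = ½ k_p V_ov² (1 + λ V_SD) = 0.5 × 6.48 × 1.12² × (1 + 0.04 × 3.45) = 4.59 mA.

Saturation; I_D = 4.59 mA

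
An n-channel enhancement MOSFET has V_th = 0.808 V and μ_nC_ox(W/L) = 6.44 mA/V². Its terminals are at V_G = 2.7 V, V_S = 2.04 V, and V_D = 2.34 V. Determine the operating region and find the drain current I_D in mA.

V_GS = V_G − V_S = 2.7 − 2.04 = 0.66 V; V_DS = V_D − V_S = 2.34 − 2.04 = 0.3 V.
V_GS = 0.66 V < V_th = 0.808 V, so the transistor is in cutoff.

Cutoff; I_D = 0 mA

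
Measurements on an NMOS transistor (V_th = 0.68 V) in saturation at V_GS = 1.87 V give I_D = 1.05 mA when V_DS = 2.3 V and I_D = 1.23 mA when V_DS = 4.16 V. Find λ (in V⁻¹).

With V_GS fixed, I_D ∝ (1 + λ V_DS) in saturation, so I_D2/I_D1 = (1 + λ V_DS2)/(1 + λ V_DS1).
1.23/1.05 = 1.171 = (1 + 4.16 λ)/(1 + 2.3 λ).
Solving: λ (I_D1 V_DS2 − I_D2 V_DS1) = I_D2 − I_D1, so λ = (1.23 − 1.05) / (1.05 × 4.16 − 1.23 × 2.3) = 0.18 / 1.54 = 0.117 V⁻¹.

λ = 0.117 V⁻¹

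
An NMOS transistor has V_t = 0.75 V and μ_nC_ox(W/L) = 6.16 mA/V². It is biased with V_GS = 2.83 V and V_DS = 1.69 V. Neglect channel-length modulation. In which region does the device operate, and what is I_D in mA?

V_ov = V_GS − V_t = 2.83 − 0.75 = 2.08 V.
Since V_DS = 1.69 V < V_ov = 2.08 V, the device is in the triode region.
I_D = k_n [V_ov · V_DS − ½ V_DS²] = 6.16 × [2.08 × 1.69 − 0.5 × 1.69²] = 12.9 mA.

Triode; I_D = 12.9 mA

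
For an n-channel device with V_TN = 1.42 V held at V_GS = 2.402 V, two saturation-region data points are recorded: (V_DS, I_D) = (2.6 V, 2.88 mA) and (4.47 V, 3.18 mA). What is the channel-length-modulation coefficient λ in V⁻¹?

λ = 0.0651 V⁻¹

With V_GS fixed, I_D ∝ (1 + λ V_DS) in saturation, so I_D2/I_D1 = (1 + λ V_DS2)/(1 + λ V_DS1).
3.18/2.88 = 1.104 = (1 + 4.47 λ)/(1 + 2.6 λ).
Solving: λ (I_D1 V_DS2 − I_D2 V_DS1) = I_D2 − I_D1, so λ = (3.18 − 2.88) / (2.88 × 4.47 − 3.18 × 2.6) = 0.3 / 4.61 = 0.0651 V⁻¹.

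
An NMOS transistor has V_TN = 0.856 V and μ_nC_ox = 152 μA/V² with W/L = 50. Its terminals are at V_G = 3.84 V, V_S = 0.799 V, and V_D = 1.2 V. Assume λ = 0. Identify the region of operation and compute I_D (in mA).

Triode; I_D = 6.05 mA

V_GS = V_G − V_S = 3.84 − 0.799 = 3.04 V; V_DS = V_D − V_S = 1.2 − 0.799 = 0.401 V.
k_n = μ_nC_ox · (W/L) = 7.6 mA/V².
V_ov = V_GS − V_TN = 3.04 − 0.856 = 2.19 V.
Since V_DS = 0.401 V < V_ov = 2.19 V, the device is in the triode region.
I_D = k_n [V_ov · V_DS − ½ V_DS²] = 7.6 × [2.19 × 0.401 − 0.5 × 0.401²] = 6.05 mA.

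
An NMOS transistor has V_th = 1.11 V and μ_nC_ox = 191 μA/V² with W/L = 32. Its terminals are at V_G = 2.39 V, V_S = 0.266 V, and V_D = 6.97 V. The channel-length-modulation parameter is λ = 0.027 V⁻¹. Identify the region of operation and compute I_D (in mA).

V_GS = V_G − V_S = 2.39 − 0.266 = 2.12 V; V_DS = V_D − V_S = 6.97 − 0.266 = 6.7 V.
k_n = μ_nC_ox · (W/L) = 6.112 mA/V².
V_ov = V_GS − V_th = 2.12 − 1.11 = 1.01 V.
Since V_DS = 6.7 V ≥ V_ov = 1.01 V, the device is in saturation.
I_D = ½ k_n V_ov² (1 + λ V_DS) = 0.5 × 6.112 × 1.01² × (1 + 0.027 × 6.7) = 3.71 mA.

Saturation; I_D = 3.71 mA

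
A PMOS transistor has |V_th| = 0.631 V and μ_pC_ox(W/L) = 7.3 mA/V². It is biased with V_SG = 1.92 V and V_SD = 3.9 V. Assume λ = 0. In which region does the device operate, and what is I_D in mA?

V_ov = V_SG − |V_th| = 1.92 − 0.631 = 1.29 V.
Since V_SD = 3.9 V ≥ V_ov = 1.29 V, the device is in saturation.
I_D = ½ k_p V_ov² = 0.5 × 7.3 × 1.29² = 6.06 mA.

Saturation; I_D = 6.06 mA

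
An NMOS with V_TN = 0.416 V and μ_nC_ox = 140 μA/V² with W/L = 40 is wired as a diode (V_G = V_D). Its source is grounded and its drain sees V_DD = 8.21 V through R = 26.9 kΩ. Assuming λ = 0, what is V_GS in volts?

With gate tied to drain, V_GS = V_DS ≥ V_GS − V_TN, so the device is in saturation.
k_n = μ_nC_ox · (W/L) = 5.6 mA/V².
KCL at the drain: ½ k_n (V_GS − V_TN)² = (V_DD − V_GS)/R.
Let x = V_GS − 0.416. Then 75.3 x² + x − 7.794 = 0, giving x = 0.315 V (positive root), so V_GS = 0.731 V.
I_D = (V_DD − V_GS)/R = (8.21 − 0.731) / 26.9 = 0.278 mA.

V_GS = 0.731 V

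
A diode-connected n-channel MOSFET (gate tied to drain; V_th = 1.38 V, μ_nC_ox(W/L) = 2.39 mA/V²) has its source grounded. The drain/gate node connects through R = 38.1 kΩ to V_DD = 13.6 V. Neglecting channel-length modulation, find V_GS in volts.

V_GS = 1.89 V

With gate tied to drain, V_GS = V_DS ≥ V_GS − V_th, so the device is in saturation.
KCL at the drain: ½ k_n (V_GS − V_th)² = (V_DD − V_GS)/R.
Let x = V_GS − 1.38. Then 45.5 x² + x − 12.22 = 0, giving x = 0.507 V (positive root), so V_GS = 1.89 V.
I_D = (V_DD − V_GS)/R = (13.6 − 1.89) / 38.1 = 0.307 mA.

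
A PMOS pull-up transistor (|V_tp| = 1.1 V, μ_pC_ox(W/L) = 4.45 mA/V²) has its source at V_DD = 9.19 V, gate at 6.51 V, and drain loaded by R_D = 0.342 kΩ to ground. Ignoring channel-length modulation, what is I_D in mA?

V_SG = V_DD − V_G = 9.19 − 6.51 = 2.68 V, so V_ov = 2.68 − 1.1 = 1.58 V.
Assume saturation: I_D = ½ k_p V_ov² = 0.5 × 4.45 × 1.58² = 5.55 mA, giving V_SD = V_DD − I_D R_D = 9.19 − 5.55 × 0.342 = 7.29 V.
V_SD = 7.29 V ≥ V_ov = 1.58 V, confirming saturation.

I_D = 5.55 mA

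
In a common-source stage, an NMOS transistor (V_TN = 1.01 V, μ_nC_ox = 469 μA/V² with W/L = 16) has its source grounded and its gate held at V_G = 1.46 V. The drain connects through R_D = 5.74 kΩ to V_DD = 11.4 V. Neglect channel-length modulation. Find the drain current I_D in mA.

I_D = 0.760 mA

V_GS = V_G = 1.46 V, so V_ov = 1.46 − 1.01 = 0.45 V.
k_n = μ_nC_ox · (W/L) = 7.504 mA/V².
Assume saturation: I_D = ½ k_n V_ov² = 0.5 × 7.504 × 0.45² = 0.76 mA, giving V_DS = V_DD − I_D R_D = 11.4 − 0.76 × 5.74 = 7.04 V.
V_DS = 7.04 V ≥ V_ov = 0.45 V, confirming saturation.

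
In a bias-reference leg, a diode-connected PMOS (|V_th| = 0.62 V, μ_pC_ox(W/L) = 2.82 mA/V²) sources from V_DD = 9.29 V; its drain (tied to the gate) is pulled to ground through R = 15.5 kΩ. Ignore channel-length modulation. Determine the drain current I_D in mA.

With gate tied to drain, V_SG = V_SD ≥ V_SG − |V_th|, so the device is in saturation.
KCL at the drain: ½ k_p (V_SG − |V_th|)² = (V_DD − V_SG)/R.
Let x = V_SG − 0.62. Then 21.9 x² + x − 8.67 = 0, giving x = 0.607 V (positive root), so V_SG = 1.23 V.
I_D = (V_DD − V_SG)/R = (9.29 − 1.23) / 15.5 = 0.52 mA.

I_D = 0.520 mA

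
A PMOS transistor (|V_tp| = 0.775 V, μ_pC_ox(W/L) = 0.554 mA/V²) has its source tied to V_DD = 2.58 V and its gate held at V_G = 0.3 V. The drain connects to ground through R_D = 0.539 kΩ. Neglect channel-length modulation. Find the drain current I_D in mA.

I_D = 0.627 mA

V_SG = V_DD − V_G = 2.58 − 0.3 = 2.28 V, so V_ov = 2.28 − 0.775 = 1.51 V.
Assume saturation: I_D = ½ k_p V_ov² = 0.5 × 0.554 × 1.51² = 0.627 mA, giving V_SD = V_DD − I_D R_D = 2.58 − 0.627 × 0.539 = 2.24 V.
V_SD = 2.24 V ≥ V_ov = 1.51 V, confirming saturation.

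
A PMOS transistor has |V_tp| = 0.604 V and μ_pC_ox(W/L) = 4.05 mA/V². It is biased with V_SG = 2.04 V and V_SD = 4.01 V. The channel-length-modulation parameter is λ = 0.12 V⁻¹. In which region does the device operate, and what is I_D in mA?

Saturation; I_D = 6.19 mA

V_ov = V_SG − |V_tp| = 2.04 − 0.604 = 1.44 V.
Since V_SD = 4.01 V ≥ V_ov = 1.44 V, the device is in saturation.
I_D = ½ k_p V_ov² (1 + λ V_SD) = 0.5 × 4.05 × 1.44² × (1 + 0.12 × 4.01) = 6.19 mA.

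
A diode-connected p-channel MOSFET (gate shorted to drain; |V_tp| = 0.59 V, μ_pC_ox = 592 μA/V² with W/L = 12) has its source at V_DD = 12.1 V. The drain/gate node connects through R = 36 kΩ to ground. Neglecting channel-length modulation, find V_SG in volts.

With gate tied to drain, V_SG = V_SD ≥ V_SG − |V_tp|, so the device is in saturation.
k_p = μ_pC_ox · (W/L) = 7.104 mA/V².
KCL at the drain: ½ k_p (V_SG − |V_tp|)² = (V_DD − V_SG)/R.
Let x = V_SG − 0.59. Then 128 x² + x − 11.51 = 0, giving x = 0.296 V (positive root), so V_SG = 0.886 V.
I_D = (V_DD − V_SG)/R = (12.1 − 0.886) / 36 = 0.311 mA.

V_SG = 0.886 V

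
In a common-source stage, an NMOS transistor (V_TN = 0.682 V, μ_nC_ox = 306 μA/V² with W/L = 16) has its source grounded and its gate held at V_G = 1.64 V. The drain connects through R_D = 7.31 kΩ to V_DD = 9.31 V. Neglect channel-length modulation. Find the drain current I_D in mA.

V_GS = V_G = 1.64 V, so V_ov = 1.64 − 0.682 = 0.958 V.
k_n = μ_nC_ox · (W/L) = 4.896 mA/V².
Assume saturation: I_D = ½ k_n V_ov² = 0.5 × 4.896 × 0.958² = 2.25 mA, giving V_DS = V_DD − I_D R_D = 9.31 − 2.25 × 7.31 = -7.11 V.
But -7.11 V < V_ov = 0.958 V, so the device is actually in triode.
In triode I_D = k_n[V_ov V_DS − ½ V_DS²] and I_D = (V_DD − V_DS)/R_D. Equating: 17.9 V_DS² − 35.29 V_DS + 9.31 = 0, giving V_DS = 0.314 V (the root below V_ov).
I_D = (9.31 − 0.314) / 7.31 = 1.23 mA.

I_D = 1.23 mA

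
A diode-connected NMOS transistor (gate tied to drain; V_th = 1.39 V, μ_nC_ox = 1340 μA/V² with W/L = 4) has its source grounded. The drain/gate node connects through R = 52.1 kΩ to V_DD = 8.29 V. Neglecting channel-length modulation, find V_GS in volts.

With gate tied to drain, V_GS = V_DS ≥ V_GS − V_th, so the device is in saturation.
k_n = μ_nC_ox · (W/L) = 5.36 mA/V².
KCL at the drain: ½ k_n (V_GS − V_th)² = (V_DD − V_GS)/R.
Let x = V_GS − 1.39. Then 140 x² + x − 6.9 = 0, giving x = 0.219 V (positive root), so V_GS = 1.61 V.
I_D = (V_DD − V_GS)/R = (8.29 − 1.61) / 52.1 = 0.128 mA.

V_GS = 1.61 V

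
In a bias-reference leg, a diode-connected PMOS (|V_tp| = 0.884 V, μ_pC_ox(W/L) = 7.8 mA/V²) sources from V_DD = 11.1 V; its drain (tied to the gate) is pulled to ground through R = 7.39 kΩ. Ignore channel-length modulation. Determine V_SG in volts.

V_SG = 1.46 V

With gate tied to drain, V_SG = V_SD ≥ V_SG − |V_tp|, so the device is in saturation.
KCL at the drain: ½ k_p (V_SG − |V_tp|)² = (V_DD − V_SG)/R.
Let x = V_SG − 0.884. Then 28.8 x² + x − 10.22 = 0, giving x = 0.578 V (positive root), so V_SG = 1.46 V.
I_D = (V_DD − V_SG)/R = (11.1 − 1.46) / 7.39 = 1.3 mA.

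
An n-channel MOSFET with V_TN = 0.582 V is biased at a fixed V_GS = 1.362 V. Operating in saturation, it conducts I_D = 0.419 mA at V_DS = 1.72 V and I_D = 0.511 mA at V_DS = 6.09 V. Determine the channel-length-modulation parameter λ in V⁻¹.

λ = 0.0550 V⁻¹

With V_GS fixed, I_D ∝ (1 + λ V_DS) in saturation, so I_D2/I_D1 = (1 + λ V_DS2)/(1 + λ V_DS1).
0.511/0.419 = 1.22 = (1 + 6.09 λ)/(1 + 1.72 λ).
Solving: λ (I_D1 V_DS2 − I_D2 V_DS1) = I_D2 − I_D1, so λ = (0.511 − 0.419) / (0.419 × 6.09 − 0.511 × 1.72) = 0.092 / 1.67 = 0.055 V⁻¹.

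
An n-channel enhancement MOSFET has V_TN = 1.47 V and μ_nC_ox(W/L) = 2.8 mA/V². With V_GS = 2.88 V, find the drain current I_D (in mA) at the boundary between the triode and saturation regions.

I_D = 2.78 mA

At the boundary V_DS = V_ov = V_GS − V_TN = 2.88 − 1.47 = 1.41 V.
I_D = ½ k_n V_ov² = 0.5 × 2.8 × 1.41² = 2.78 mA.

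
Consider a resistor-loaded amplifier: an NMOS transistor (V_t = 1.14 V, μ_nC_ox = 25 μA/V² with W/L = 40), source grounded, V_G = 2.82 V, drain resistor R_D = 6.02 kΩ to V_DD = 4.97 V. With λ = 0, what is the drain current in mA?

I_D = 0.739 mA

V_GS = V_G = 2.82 V, so V_ov = 2.82 − 1.14 = 1.68 V.
k_n = μ_nC_ox · (W/L) = 1 mA/V².
Assume saturation: I_D = ½ k_n V_ov² = 0.5 × 1 × 1.68² = 1.41 mA, giving V_DS = V_DD − I_D R_D = 4.97 − 1.41 × 6.02 = -3.53 V.
But -3.53 V < V_ov = 1.68 V, so the device is actually in triode.
In triode I_D = k_n[V_ov V_DS − ½ V_DS²] and I_D = (V_DD − V_DS)/R_D. Equating: 3.01 V_DS² − 11.11 V_DS + 4.97 = 0, giving V_DS = 0.521 V (the root below V_ov).
I_D = (4.97 − 0.521) / 6.02 = 0.739 mA.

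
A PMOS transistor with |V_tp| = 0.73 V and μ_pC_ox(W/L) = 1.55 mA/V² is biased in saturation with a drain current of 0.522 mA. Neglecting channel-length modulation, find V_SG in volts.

In saturation I_D = ½ k_p (V_SG − |V_tp|)², so V_SG − |V_tp| = √(2 I_D / k_p) = √(2 × 0.522 / 1.55) = 0.821 V.
V_SG = 0.73 + 0.821 = 1.55 V.

V_SG = 1.55 V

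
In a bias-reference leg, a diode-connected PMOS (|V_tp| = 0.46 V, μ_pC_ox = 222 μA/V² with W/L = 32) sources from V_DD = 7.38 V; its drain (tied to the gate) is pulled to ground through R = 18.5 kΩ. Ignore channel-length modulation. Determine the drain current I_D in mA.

I_D = 0.357 mA

With gate tied to drain, V_SG = V_SD ≥ V_SG − |V_tp|, so the device is in saturation.
k_p = μ_pC_ox · (W/L) = 7.104 mA/V².
KCL at the drain: ½ k_p (V_SG − |V_tp|)² = (V_DD − V_SG)/R.
Let x = V_SG − 0.46. Then 65.7 x² + x − 6.92 = 0, giving x = 0.317 V (positive root), so V_SG = 0.777 V.
I_D = (V_DD − V_SG)/R = (7.38 − 0.777) / 18.5 = 0.357 mA.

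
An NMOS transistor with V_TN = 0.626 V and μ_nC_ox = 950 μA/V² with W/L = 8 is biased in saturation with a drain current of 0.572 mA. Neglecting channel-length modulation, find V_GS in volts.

V_GS = 1.01 V

k_n = μ_nC_ox · (W/L) = 7.6 mA/V².
In saturation I_D = ½ k_n (V_GS − V_TN)², so V_GS − V_TN = √(2 I_D / k_n) = √(2 × 0.572 / 7.6) = 0.388 V.
V_GS = 0.626 + 0.388 = 1.01 V.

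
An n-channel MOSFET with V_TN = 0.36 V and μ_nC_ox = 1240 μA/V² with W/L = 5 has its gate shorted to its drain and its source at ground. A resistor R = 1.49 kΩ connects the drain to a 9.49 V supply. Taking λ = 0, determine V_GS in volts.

V_GS = 1.66 V

With gate tied to drain, V_GS = V_DS ≥ V_GS − V_TN, so the device is in saturation.
k_n = μ_nC_ox · (W/L) = 6.2 mA/V².
KCL at the drain: ½ k_n (V_GS − V_TN)² = (V_DD − V_GS)/R.
Let x = V_GS − 0.36. Then 4.62 x² + x − 9.13 = 0, giving x = 1.3 V (positive root), so V_GS = 1.66 V.
I_D = (V_DD − V_GS)/R = (9.49 − 1.66) / 1.49 = 5.25 mA.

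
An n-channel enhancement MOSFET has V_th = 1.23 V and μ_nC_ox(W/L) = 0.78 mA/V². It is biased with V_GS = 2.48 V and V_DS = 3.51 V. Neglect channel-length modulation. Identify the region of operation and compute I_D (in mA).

Saturation; I_D = 0.609 mA

V_ov = V_GS − V_th = 2.48 − 1.23 = 1.25 V.
Since V_DS = 3.51 V ≥ V_ov = 1.25 V, the device is in saturation.
I_D = ½ k_n V_ov² = 0.5 × 0.78 × 1.25² = 0.609 mA.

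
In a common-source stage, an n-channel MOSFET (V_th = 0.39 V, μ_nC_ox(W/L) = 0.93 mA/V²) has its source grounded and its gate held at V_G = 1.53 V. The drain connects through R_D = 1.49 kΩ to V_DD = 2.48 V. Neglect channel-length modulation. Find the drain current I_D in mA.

V_GS = V_G = 1.53 V, so V_ov = 1.53 − 0.39 = 1.14 V.
Assume saturation: I_D = ½ k_n V_ov² = 0.5 × 0.93 × 1.14² = 0.604 mA, giving V_DS = V_DD − I_D R_D = 2.48 − 0.604 × 1.49 = 1.58 V.
V_DS = 1.58 V ≥ V_ov = 1.14 V, confirming saturation.

I_D = 0.604 mA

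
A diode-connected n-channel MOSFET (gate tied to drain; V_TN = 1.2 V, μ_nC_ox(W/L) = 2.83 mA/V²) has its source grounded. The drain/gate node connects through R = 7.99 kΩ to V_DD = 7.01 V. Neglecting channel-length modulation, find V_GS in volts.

With gate tied to drain, V_GS = V_DS ≥ V_GS − V_TN, so the device is in saturation.
KCL at the drain: ½ k_n (V_GS − V_TN)² = (V_DD − V_GS)/R.
Let x = V_GS − 1.2. Then 11.3 x² + x − 5.81 = 0, giving x = 0.674 V (positive root), so V_GS = 1.87 V.
I_D = (V_DD − V_GS)/R = (7.01 − 1.87) / 7.99 = 0.643 mA.

V_GS = 1.87 V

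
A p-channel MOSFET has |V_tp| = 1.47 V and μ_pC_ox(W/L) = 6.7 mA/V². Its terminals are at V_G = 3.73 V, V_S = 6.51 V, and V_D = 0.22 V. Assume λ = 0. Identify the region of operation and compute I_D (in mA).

V_SG = V_S − V_G = 6.51 − 3.73 = 2.78 V; V_SD = V_S − V_D = 6.51 − 0.22 = 6.29 V.
V_ov = V_SG − |V_tp| = 2.78 − 1.47 = 1.31 V.
Since V_SD = 6.29 V ≥ V_ov = 1.31 V, the device is in saturation.
I_D = ½ k_p V_ov² = 0.5 × 6.7 × 1.31² = 5.75 mA.

Saturation; I_D = 5.75 mA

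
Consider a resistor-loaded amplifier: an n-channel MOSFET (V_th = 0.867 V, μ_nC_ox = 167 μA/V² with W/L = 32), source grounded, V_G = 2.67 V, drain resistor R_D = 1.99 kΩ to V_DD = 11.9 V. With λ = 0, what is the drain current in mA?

V_GS = V_G = 2.67 V, so V_ov = 2.67 − 0.867 = 1.8 V.
k_n = μ_nC_ox · (W/L) = 5.344 mA/V².
Assume saturation: I_D = ½ k_n V_ov² = 0.5 × 5.344 × 1.8² = 8.69 mA, giving V_DS = V_DD − I_D R_D = 11.9 − 8.69 × 1.99 = -5.39 V.
But -5.39 V < V_ov = 1.8 V, so the device is actually in triode.
In triode I_D = k_n[V_ov V_DS − ½ V_DS²] and I_D = (V_DD − V_DS)/R_D. Equating: 5.32 V_DS² − 20.17 V_DS + 11.9 = 0, giving V_DS = 0.731 V (the root below V_ov).
I_D = (11.9 − 0.731) / 1.99 = 5.61 mA.

I_D = 5.61 mA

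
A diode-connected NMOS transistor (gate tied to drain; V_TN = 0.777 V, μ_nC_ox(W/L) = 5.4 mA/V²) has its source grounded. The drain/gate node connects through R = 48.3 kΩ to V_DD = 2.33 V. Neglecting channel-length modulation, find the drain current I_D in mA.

I_D = 0.0300 mA

With gate tied to drain, V_GS = V_DS ≥ V_GS − V_TN, so the device is in saturation.
KCL at the drain: ½ k_n (V_GS − V_TN)² = (V_DD − V_GS)/R.
Let x = V_GS − 0.777. Then 130 x² + x − 1.553 = 0, giving x = 0.105 V (positive root), so V_GS = 0.882 V.
I_D = (V_DD − V_GS)/R = (2.33 − 0.882) / 48.3 = 0.03 mA.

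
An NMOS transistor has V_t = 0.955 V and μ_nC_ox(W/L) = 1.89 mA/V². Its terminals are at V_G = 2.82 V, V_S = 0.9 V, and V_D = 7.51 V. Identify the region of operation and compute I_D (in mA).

V_GS = V_G − V_S = 2.82 − 0.9 = 1.92 V; V_DS = V_D − V_S = 7.51 − 0.9 = 6.61 V.
V_ov = V_GS − V_t = 1.92 − 0.955 = 0.965 V.
Since V_DS = 6.61 V ≥ V_ov = 0.965 V, the device is in saturation.
I_D = ½ k_n V_ov² = 0.5 × 1.89 × 0.965² = 0.88 mA.

Saturation; I_D = 0.880 mA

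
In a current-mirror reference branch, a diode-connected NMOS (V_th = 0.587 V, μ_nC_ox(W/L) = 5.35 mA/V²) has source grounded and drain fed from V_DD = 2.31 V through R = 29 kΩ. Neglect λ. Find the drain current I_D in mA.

With gate tied to drain, V_GS = V_DS ≥ V_GS − V_th, so the device is in saturation.
KCL at the drain: ½ k_n (V_GS − V_th)² = (V_DD − V_GS)/R.
Let x = V_GS − 0.587. Then 77.6 x² + x − 1.723 = 0, giving x = 0.143 V (positive root), so V_GS = 0.73 V.
I_D = (V_DD − V_GS)/R = (2.31 − 0.73) / 29 = 0.0545 mA.

I_D = 0.0545 mA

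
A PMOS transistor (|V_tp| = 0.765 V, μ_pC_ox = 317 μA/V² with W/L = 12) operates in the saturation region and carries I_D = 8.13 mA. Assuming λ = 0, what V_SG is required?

V_SG = 2.83 V

k_p = μ_pC_ox · (W/L) = 3.804 mA/V².
In saturation I_D = ½ k_p (V_SG − |V_tp|)², so V_SG − |V_tp| = √(2 I_D / k_p) = √(2 × 8.13 / 3.804) = 2.07 V.
V_SG = 0.765 + 2.07 = 2.83 V.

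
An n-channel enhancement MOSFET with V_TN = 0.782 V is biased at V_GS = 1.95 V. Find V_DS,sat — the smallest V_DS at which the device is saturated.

V_DS,sat = 1.17 V

The boundary between triode and saturation is V_DS = V_GS − V_TN = V_ov.
V_ov = 1.95 − 0.782 = 1.17 V.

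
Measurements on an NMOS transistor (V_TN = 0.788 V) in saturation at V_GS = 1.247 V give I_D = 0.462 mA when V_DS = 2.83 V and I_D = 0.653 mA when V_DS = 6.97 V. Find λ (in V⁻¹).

With V_GS fixed, I_D ∝ (1 + λ V_DS) in saturation, so I_D2/I_D1 = (1 + λ V_DS2)/(1 + λ V_DS1).
0.653/0.462 = 1.413 = (1 + 6.97 λ)/(1 + 2.83 λ).
Solving: λ (I_D1 V_DS2 − I_D2 V_DS1) = I_D2 − I_D1, so λ = (0.653 − 0.462) / (0.462 × 6.97 − 0.653 × 2.83) = 0.191 / 1.37 = 0.139 V⁻¹.

λ = 0.139 V⁻¹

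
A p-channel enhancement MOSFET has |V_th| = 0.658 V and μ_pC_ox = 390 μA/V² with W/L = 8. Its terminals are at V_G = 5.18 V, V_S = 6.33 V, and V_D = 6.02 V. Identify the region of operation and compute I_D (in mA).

Triode; I_D = 0.326 mA

V_SG = V_S − V_G = 6.33 − 5.18 = 1.15 V; V_SD = V_S − V_D = 6.33 − 6.02 = 0.31 V.
k_p = μ_pC_ox · (W/L) = 3.12 mA/V².
V_ov = V_SG − |V_th| = 1.15 − 0.658 = 0.492 V.
Since V_SD = 0.31 V < V_ov = 0.492 V, the device is in the triode region.
I_D = k_p [V_ov · V_SD − ½ V_SD²] = 3.12 × [0.492 × 0.31 − 0.5 × 0.31²] = 0.326 mA.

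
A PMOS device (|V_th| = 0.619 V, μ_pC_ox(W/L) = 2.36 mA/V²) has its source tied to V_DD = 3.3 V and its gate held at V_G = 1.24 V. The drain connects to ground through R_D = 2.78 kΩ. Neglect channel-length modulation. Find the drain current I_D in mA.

I_D = 1.06 mA

V_SG = V_DD − V_G = 3.3 − 1.24 = 2.06 V, so V_ov = 2.06 − 0.619 = 1.44 V.
Assume saturation: I_D = ½ k_p V_ov² = 0.5 × 2.36 × 1.44² = 2.45 mA, giving V_SD = V_DD − I_D R_D = 3.3 − 2.45 × 2.78 = -3.51 V.
But -3.51 V < V_ov = 1.44 V, so the device is actually in triode.
In triode I_D = k_p[V_ov V_SD − ½ V_SD²] and I_D = (V_DD − V_SD)/R_D. Equating: 3.28 V_SD² − 10.45 V_SD + 3.3 = 0, giving V_SD = 0.355 V (the root below V_ov).
I_D = (3.3 − 0.355) / 2.78 = 1.06 mA.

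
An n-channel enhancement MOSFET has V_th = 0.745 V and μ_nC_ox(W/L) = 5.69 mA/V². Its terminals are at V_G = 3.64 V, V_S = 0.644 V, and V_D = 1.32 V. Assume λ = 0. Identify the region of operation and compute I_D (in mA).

V_GS = V_G − V_S = 3.64 − 0.644 = 3 V; V_DS = V_D − V_S = 1.32 − 0.644 = 0.676 V.
V_ov = V_GS − V_th = 3 − 0.745 = 2.25 V.
Since V_DS = 0.676 V < V_ov = 2.25 V, the device is in the triode region.
I_D = k_n [V_ov · V_DS − ½ V_DS²] = 5.69 × [2.25 × 0.676 − 0.5 × 0.676²] = 7.36 mA.

Triode; I_D = 7.36 mA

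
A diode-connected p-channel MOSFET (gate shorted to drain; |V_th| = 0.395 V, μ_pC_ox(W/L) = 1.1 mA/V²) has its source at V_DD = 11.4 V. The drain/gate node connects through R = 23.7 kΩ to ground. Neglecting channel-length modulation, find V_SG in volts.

With gate tied to drain, V_SG = V_SD ≥ V_SG − |V_th|, so the device is in saturation.
KCL at the drain: ½ k_p (V_SG − |V_th|)² = (V_DD − V_SG)/R.
Let x = V_SG − 0.395. Then 13 x² + x − 11.01 = 0, giving x = 0.881 V (positive root), so V_SG = 1.28 V.
I_D = (V_DD − V_SG)/R = (11.4 − 1.28) / 23.7 = 0.427 mA.

V_SG = 1.28 V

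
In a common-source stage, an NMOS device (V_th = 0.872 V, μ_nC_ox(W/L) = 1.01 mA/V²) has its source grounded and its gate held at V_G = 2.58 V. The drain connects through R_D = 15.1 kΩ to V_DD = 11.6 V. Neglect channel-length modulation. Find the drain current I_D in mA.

I_D = 0.735 mA

V_GS = V_G = 2.58 V, so V_ov = 2.58 − 0.872 = 1.71 V.
Assume saturation: I_D = ½ k_n V_ov² = 0.5 × 1.01 × 1.71² = 1.47 mA, giving V_DS = V_DD − I_D R_D = 11.6 − 1.47 × 15.1 = -10.6 V.
But -10.6 V < V_ov = 1.71 V, so the device is actually in triode.
In triode I_D = k_n[V_ov V_DS − ½ V_DS²] and I_D = (V_DD − V_DS)/R_D. Equating: 7.63 V_DS² − 27.05 V_DS + 11.6 = 0, giving V_DS = 0.499 V (the root below V_ov).
I_D = (11.6 − 0.499) / 15.1 = 0.735 mA.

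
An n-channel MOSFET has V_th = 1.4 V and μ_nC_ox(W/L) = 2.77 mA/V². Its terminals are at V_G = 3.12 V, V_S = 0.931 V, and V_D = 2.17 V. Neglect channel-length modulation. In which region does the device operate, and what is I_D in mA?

V_GS = V_G − V_S = 3.12 − 0.931 = 2.19 V; V_DS = V_D − V_S = 2.17 − 0.931 = 1.24 V.
V_ov = V_GS − V_th = 2.19 − 1.4 = 0.789 V.
Since V_DS = 1.24 V ≥ V_ov = 0.789 V, the device is in saturation.
I_D = ½ k_n V_ov² = 0.5 × 2.77 × 0.789² = 0.862 mA.

Saturation; I_D = 0.862 mA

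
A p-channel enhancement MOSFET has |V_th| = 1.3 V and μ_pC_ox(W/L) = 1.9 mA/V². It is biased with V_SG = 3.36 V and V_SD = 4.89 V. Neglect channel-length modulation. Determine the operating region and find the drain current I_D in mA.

V_ov = V_SG − |V_th| = 3.36 − 1.3 = 2.06 V.
Since V_SD = 4.89 V ≥ V_ov = 2.06 V, the device is in saturation.
I_D = ½ k_p V_ov² = 0.5 × 1.9 × 2.06² = 4.03 mA.

Saturation; I_D = 4.03 mA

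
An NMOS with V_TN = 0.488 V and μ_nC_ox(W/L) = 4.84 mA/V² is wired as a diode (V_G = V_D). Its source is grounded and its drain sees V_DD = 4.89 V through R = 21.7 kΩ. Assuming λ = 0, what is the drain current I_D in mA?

I_D = 0.190 mA

With gate tied to drain, V_GS = V_DS ≥ V_GS − V_TN, so the device is in saturation.
KCL at the drain: ½ k_n (V_GS − V_TN)² = (V_DD − V_GS)/R.
Let x = V_GS − 0.488. Then 52.5 x² + x − 4.402 = 0, giving x = 0.28 V (positive root), so V_GS = 0.768 V.
I_D = (V_DD − V_GS)/R = (4.89 − 0.768) / 21.7 = 0.19 mA.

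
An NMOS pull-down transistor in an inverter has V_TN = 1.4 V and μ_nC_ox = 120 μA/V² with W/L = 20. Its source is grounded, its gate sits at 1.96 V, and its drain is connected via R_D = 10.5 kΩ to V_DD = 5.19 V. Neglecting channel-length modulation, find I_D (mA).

V_GS = V_G = 1.96 V, so V_ov = 1.96 − 1.4 = 0.56 V.
k_n = μ_nC_ox · (W/L) = 2.4 mA/V².
Assume saturation: I_D = ½ k_n V_ov² = 0.5 × 2.4 × 0.56² = 0.376 mA, giving V_DS = V_DD − I_D R_D = 5.19 − 0.376 × 10.5 = 1.24 V.
V_DS = 1.24 V ≥ V_ov = 0.56 V, confirming saturation.

I_D = 0.376 mA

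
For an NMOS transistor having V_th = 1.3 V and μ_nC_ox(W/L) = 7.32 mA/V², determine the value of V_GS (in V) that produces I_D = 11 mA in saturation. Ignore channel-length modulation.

V_GS = 3.03 V

In saturation I_D = ½ k_n (V_GS − V_th)², so V_GS − V_th = √(2 I_D / k_n) = √(2 × 11 / 7.32) = 1.73 V.
V_GS = 1.3 + 1.73 = 3.03 V.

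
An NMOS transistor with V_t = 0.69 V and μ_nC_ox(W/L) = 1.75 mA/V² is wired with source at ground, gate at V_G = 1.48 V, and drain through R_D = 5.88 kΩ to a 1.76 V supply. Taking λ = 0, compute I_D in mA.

V_GS = V_G = 1.48 V, so V_ov = 1.48 − 0.69 = 0.79 V.
Assume saturation: I_D = ½ k_n V_ov² = 0.5 × 1.75 × 0.79² = 0.546 mA, giving V_DS = V_DD − I_D R_D = 1.76 − 0.546 × 5.88 = -1.45 V.
But -1.45 V < V_ov = 0.79 V, so the device is actually in triode.
In triode I_D = k_n[V_ov V_DS − ½ V_DS²] and I_D = (V_DD − V_DS)/R_D. Equating: 5.14 V_DS² − 9.129 V_DS + 1.76 = 0, giving V_DS = 0.22 V (the root below V_ov).
I_D = (1.76 − 0.22) / 5.88 = 0.262 mA.

I_D = 0.262 mA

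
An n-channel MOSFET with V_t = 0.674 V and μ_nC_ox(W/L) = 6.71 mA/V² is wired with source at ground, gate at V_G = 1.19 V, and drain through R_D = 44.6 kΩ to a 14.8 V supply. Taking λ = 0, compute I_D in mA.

V_GS = V_G = 1.19 V, so V_ov = 1.19 − 0.674 = 0.516 V.
Assume saturation: I_D = ½ k_n V_ov² = 0.5 × 6.71 × 0.516² = 0.893 mA, giving V_DS = V_DD − I_D R_D = 14.8 − 0.893 × 44.6 = -25 V.
But -25 V < V_ov = 0.516 V, so the device is actually in triode.
In triode I_D = k_n[V_ov V_DS − ½ V_DS²] and I_D = (V_DD − V_DS)/R_D. Equating: 150 V_DS² − 155.4 V_DS + 14.8 = 0, giving V_DS = 0.106 V (the root below V_ov).
I_D = (14.8 − 0.106) / 44.6 = 0.329 mA.

I_D = 0.329 mA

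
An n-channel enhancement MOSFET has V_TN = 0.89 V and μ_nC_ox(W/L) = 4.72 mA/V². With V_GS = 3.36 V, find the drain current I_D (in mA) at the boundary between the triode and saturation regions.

I_D = 14.4 mA

At the boundary V_DS = V_ov = V_GS − V_TN = 3.36 − 0.89 = 2.47 V.
I_D = ½ k_n V_ov² = 0.5 × 4.72 × 2.47² = 14.4 mA.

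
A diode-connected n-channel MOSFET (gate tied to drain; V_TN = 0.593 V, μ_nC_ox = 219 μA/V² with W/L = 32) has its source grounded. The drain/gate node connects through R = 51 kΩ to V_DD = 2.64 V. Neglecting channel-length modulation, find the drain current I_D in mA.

With gate tied to drain, V_GS = V_DS ≥ V_GS − V_TN, so the device is in saturation.
k_n = μ_nC_ox · (W/L) = 7.008 mA/V².
KCL at the drain: ½ k_n (V_GS − V_TN)² = (V_DD − V_GS)/R.
Let x = V_GS − 0.593. Then 179 x² + x − 2.047 = 0, giving x = 0.104 V (positive root), so V_GS = 0.697 V.
I_D = (V_DD − V_GS)/R = (2.64 − 0.697) / 51 = 0.0381 mA.

I_D = 0.0381 mA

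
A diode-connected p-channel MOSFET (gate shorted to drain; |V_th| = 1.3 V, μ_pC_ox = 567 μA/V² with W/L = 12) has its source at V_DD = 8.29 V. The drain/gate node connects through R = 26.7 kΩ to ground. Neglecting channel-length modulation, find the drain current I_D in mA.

I_D = 0.252 mA

With gate tied to drain, V_SG = V_SD ≥ V_SG − |V_th|, so the device is in saturation.
k_p = μ_pC_ox · (W/L) = 6.804 mA/V².
KCL at the drain: ½ k_p (V_SG − |V_th|)² = (V_DD − V_SG)/R.
Let x = V_SG − 1.3. Then 90.8 x² + x − 6.99 = 0, giving x = 0.272 V (positive root), so V_SG = 1.57 V.
I_D = (V_DD − V_SG)/R = (8.29 − 1.57) / 26.7 = 0.252 mA.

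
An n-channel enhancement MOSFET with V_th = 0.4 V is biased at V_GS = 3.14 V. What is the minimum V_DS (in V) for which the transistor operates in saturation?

The boundary between triode and saturation is V_DS = V_GS − V_th = V_ov.
V_ov = 3.14 − 0.4 = 2.74 V.

V_DS,sat = 2.74 V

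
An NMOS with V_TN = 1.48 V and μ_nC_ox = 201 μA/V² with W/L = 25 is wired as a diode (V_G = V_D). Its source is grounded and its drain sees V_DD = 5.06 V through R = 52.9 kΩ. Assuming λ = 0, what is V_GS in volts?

V_GS = 1.64 V

With gate tied to drain, V_GS = V_DS ≥ V_GS − V_TN, so the device is in saturation.
k_n = μ_nC_ox · (W/L) = 5.025 mA/V².
KCL at the drain: ½ k_n (V_GS − V_TN)² = (V_DD − V_GS)/R.
Let x = V_GS − 1.48. Then 133 x² + x − 3.58 = 0, giving x = 0.16 V (positive root), so V_GS = 1.64 V.
I_D = (V_DD − V_GS)/R = (5.06 − 1.64) / 52.9 = 0.0646 mA.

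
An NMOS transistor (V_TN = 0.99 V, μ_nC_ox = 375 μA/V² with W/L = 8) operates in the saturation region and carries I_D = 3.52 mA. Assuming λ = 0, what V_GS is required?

k_n = μ_nC_ox · (W/L) = 3 mA/V².
In saturation I_D = ½ k_n (V_GS − V_TN)², so V_GS − V_TN = √(2 I_D / k_n) = √(2 × 3.52 / 3) = 1.53 V.
V_GS = 0.99 + 1.53 = 2.52 V.

V_GS = 2.52 V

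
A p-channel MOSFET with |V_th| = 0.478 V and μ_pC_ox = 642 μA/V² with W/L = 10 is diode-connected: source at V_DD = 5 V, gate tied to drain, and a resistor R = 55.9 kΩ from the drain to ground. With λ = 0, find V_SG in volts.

V_SG = 0.634 V

With gate tied to drain, V_SG = V_SD ≥ V_SG − |V_th|, so the device is in saturation.
k_p = μ_pC_ox · (W/L) = 6.42 mA/V².
KCL at the drain: ½ k_p (V_SG − |V_th|)² = (V_DD − V_SG)/R.
Let x = V_SG − 0.478. Then 179 x² + x − 4.522 = 0, giving x = 0.156 V (positive root), so V_SG = 0.634 V.
I_D = (V_DD − V_SG)/R = (5 − 0.634) / 55.9 = 0.0781 mA.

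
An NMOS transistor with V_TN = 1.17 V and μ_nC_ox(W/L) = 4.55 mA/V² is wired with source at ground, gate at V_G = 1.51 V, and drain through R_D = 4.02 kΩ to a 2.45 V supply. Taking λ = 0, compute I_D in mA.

V_GS = V_G = 1.51 V, so V_ov = 1.51 − 1.17 = 0.34 V.
Assume saturation: I_D = ½ k_n V_ov² = 0.5 × 4.55 × 0.34² = 0.263 mA, giving V_DS = V_DD − I_D R_D = 2.45 − 0.263 × 4.02 = 1.39 V.
V_DS = 1.39 V ≥ V_ov = 0.34 V, confirming saturation.

I_D = 0.263 mA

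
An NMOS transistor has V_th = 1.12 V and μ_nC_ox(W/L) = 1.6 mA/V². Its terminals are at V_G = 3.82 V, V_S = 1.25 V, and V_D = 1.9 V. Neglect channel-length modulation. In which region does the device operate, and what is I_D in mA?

Triode; I_D = 1.17 mA

V_GS = V_G − V_S = 3.82 − 1.25 = 2.57 V; V_DS = V_D − V_S = 1.9 − 1.25 = 0.65 V.
V_ov = V_GS − V_th = 2.57 − 1.12 = 1.45 V.
Since V_DS = 0.65 V < V_ov = 1.45 V, the device is in the triode region.
I_D = k_n [V_ov · V_DS − ½ V_DS²] = 1.6 × [1.45 × 0.65 − 0.5 × 0.65²] = 1.17 mA.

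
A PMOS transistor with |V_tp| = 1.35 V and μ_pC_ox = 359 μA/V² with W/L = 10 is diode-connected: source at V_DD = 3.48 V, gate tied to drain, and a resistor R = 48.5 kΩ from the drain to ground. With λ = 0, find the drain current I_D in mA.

I_D = 0.0408 mA

With gate tied to drain, V_SG = V_SD ≥ V_SG − |V_tp|, so the device is in saturation.
k_p = μ_pC_ox · (W/L) = 3.59 mA/V².
KCL at the drain: ½ k_p (V_SG − |V_tp|)² = (V_DD − V_SG)/R.
Let x = V_SG − 1.35. Then 87.1 x² + x − 2.13 = 0, giving x = 0.151 V (positive root), so V_SG = 1.5 V.
I_D = (V_DD − V_SG)/R = (3.48 − 1.5) / 48.5 = 0.0408 mA.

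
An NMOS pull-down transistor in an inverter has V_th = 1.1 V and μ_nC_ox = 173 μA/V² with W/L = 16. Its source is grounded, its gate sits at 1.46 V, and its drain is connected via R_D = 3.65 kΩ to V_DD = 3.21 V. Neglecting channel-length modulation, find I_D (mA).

I_D = 0.179 mA

V_GS = V_G = 1.46 V, so V_ov = 1.46 − 1.1 = 0.36 V.
k_n = μ_nC_ox · (W/L) = 2.768 mA/V².
Assume saturation: I_D = ½ k_n V_ov² = 0.5 × 2.768 × 0.36² = 0.179 mA, giving V_DS = V_DD − I_D R_D = 3.21 − 0.179 × 3.65 = 2.56 V.
V_DS = 2.56 V ≥ V_ov = 0.36 V, confirming saturation.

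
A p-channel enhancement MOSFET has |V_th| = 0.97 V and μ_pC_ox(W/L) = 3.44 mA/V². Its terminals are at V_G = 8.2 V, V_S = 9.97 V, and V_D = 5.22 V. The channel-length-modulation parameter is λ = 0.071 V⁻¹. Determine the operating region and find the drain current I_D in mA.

V_SG = V_S − V_G = 9.97 − 8.2 = 1.77 V; V_SD = V_S − V_D = 9.97 − 5.22 = 4.75 V.
V_ov = V_SG − |V_th| = 1.77 − 0.97 = 0.8 V.
Since V_SD = 4.75 V ≥ V_ov = 0.8 V, the device is in saturation.
I_D = ½ k_p V_ov² (1 + λ V_SD) = 0.5 × 3.44 × 0.8² × (1 + 0.071 × 4.75) = 1.47 mA.

Saturation; I_D = 1.47 mA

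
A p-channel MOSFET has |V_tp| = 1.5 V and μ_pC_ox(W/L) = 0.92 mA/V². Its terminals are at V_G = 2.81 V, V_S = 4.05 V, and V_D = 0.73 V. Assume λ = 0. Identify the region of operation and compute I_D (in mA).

V_SG = V_S − V_G = 4.05 − 2.81 = 1.24 V; V_SD = V_S − V_D = 4.05 − 0.73 = 3.32 V.
V_SG = 1.24 V < |V_tp| = 1.5 V, so the transistor is in cutoff.

Cutoff; I_D = 0 mA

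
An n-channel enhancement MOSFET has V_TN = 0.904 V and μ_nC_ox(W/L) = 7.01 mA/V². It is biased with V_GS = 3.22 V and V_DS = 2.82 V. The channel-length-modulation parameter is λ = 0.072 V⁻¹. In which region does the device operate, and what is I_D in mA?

V_ov = V_GS − V_TN = 3.22 − 0.904 = 2.32 V.
Since V_DS = 2.82 V ≥ V_ov = 2.32 V, the device is in saturation.
I_D = ½ k_n V_ov² (1 + λ V_DS) = 0.5 × 7.01 × 2.32² × (1 + 0.072 × 2.82) = 22.6 mA.

Saturation; I_D = 22.6 mA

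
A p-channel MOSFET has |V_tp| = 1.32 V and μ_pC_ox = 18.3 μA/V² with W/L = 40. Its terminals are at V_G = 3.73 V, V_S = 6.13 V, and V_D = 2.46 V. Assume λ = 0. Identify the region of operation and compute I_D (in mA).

V_SG = V_S − V_G = 6.13 − 3.73 = 2.4 V; V_SD = V_S − V_D = 6.13 − 2.46 = 3.67 V.
k_p = μ_pC_ox · (W/L) = 0.732 mA/V².
V_ov = V_SG − |V_tp| = 2.4 − 1.32 = 1.08 V.
Since V_SD = 3.67 V ≥ V_ov = 1.08 V, the device is in saturation.
I_D = ½ k_p V_ov² = 0.5 × 0.732 × 1.08² = 0.427 mA.

Saturation; I_D = 0.427 mA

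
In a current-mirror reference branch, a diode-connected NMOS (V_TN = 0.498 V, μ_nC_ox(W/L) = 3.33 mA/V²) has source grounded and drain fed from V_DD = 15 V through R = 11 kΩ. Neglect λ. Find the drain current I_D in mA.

With gate tied to drain, V_GS = V_DS ≥ V_GS − V_TN, so the device is in saturation.
KCL at the drain: ½ k_n (V_GS − V_TN)² = (V_DD − V_GS)/R.
Let x = V_GS − 0.498. Then 18.3 x² + x − 14.5 = 0, giving x = 0.863 V (positive root), so V_GS = 1.36 V.
I_D = (V_DD − V_GS)/R = (15 − 1.36) / 11 = 1.24 mA.

I_D = 1.24 mA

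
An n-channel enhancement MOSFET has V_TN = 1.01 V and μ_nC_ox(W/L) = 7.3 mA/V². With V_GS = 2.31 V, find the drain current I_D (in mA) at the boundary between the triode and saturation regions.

I_D = 6.17 mA

At the boundary V_DS = V_ov = V_GS − V_TN = 2.31 − 1.01 = 1.3 V.
I_D = ½ k_n V_ov² = 0.5 × 7.3 × 1.3² = 6.17 mA.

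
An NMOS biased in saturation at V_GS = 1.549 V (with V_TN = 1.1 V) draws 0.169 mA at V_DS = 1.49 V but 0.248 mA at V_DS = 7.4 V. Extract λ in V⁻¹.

λ = 0.0897 V⁻¹

With V_GS fixed, I_D ∝ (1 + λ V_DS) in saturation, so I_D2/I_D1 = (1 + λ V_DS2)/(1 + λ V_DS1).
0.248/0.169 = 1.467 = (1 + 7.4 λ)/(1 + 1.49 λ).
Solving: λ (I_D1 V_DS2 − I_D2 V_DS1) = I_D2 − I_D1, so λ = (0.248 − 0.169) / (0.169 × 7.4 − 0.248 × 1.49) = 0.079 / 0.881 = 0.0897 V⁻¹.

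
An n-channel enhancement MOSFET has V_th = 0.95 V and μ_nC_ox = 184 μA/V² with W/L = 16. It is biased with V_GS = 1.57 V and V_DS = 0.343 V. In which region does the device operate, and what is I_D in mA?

Triode; I_D = 0.453 mA

k_n = μ_nC_ox · (W/L) = 2.944 mA/V².
V_ov = V_GS − V_th = 1.57 − 0.95 = 0.62 V.
Since V_DS = 0.343 V < V_ov = 0.62 V, the device is in the triode region.
I_D = k_n [V_ov · V_DS − ½ V_DS²] = 2.944 × [0.62 × 0.343 − 0.5 × 0.343²] = 0.453 mA.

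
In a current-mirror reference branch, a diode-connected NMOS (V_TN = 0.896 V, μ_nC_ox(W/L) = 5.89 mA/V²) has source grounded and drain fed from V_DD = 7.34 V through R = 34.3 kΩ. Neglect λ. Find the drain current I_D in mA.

I_D = 0.181 mA

With gate tied to drain, V_GS = V_DS ≥ V_GS − V_TN, so the device is in saturation.
KCL at the drain: ½ k_n (V_GS − V_TN)² = (V_DD − V_GS)/R.
Let x = V_GS − 0.896. Then 101 x² + x − 6.444 = 0, giving x = 0.248 V (positive root), so V_GS = 1.14 V.
I_D = (V_DD − V_GS)/R = (7.34 − 1.14) / 34.3 = 0.181 mA.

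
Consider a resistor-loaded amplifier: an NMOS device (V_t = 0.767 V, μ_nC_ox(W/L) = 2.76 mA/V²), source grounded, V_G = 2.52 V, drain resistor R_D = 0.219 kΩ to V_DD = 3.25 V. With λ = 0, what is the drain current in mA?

I_D = 4.24 mA

V_GS = V_G = 2.52 V, so V_ov = 2.52 − 0.767 = 1.75 V.
Assume saturation: I_D = ½ k_n V_ov² = 0.5 × 2.76 × 1.75² = 4.24 mA, giving V_DS = V_DD − I_D R_D = 3.25 − 4.24 × 0.219 = 2.32 V.
V_DS = 2.32 V ≥ V_ov = 1.75 V, confirming saturation.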